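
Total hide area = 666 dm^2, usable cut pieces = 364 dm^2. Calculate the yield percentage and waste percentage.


Yield = 364 / 666 x 100 = 54.7%
Waste = 666 - 364 = 302 dm^2
Waste% = 100 - 54.7 = 45.3%


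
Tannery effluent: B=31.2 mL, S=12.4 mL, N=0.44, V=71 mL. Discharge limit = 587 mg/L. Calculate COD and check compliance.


COD = 932.1 mg/L
Compliant: No


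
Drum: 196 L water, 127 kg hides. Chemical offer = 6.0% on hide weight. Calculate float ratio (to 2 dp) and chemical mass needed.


Float ratio = 196 / 127 = 1.54
Chemical = 127 x 6.0 / 100 = 7.62 kg


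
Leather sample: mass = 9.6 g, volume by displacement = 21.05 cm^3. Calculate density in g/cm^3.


0.456 g/cm^3

Density = mass / volume
Density = 9.6 / 21.05 = 0.456 g/cm^3


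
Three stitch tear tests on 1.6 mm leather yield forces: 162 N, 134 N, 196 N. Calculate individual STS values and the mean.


STS1 = 101.3 N/mm
STS2 = 83.8 N/mm
STS3 = 122.5 N/mm
Mean = 102.5 N/mm


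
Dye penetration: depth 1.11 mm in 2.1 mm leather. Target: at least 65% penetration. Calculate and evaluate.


Penetration = 1.11 / 2.1 x 100 = 52.9%
Target: 65%
Meets target: No


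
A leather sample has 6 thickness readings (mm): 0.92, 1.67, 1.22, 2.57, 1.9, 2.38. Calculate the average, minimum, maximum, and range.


Sum = 10.66
Average = 10.66 / 6 = 1.78 mm
Minimum = 0.92 mm
Maximum = 2.57 mm
Range = 2.57 - 0.92 = 1.65 mm


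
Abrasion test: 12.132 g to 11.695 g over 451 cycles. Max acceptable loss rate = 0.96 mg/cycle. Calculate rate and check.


Loss = 12.132 - 11.695 = 0.437 g
Rate = 0.437 g / 451 cycles x 1000 = 0.969 mg/cycle
Max = 0.96 mg/cycle
Passes: No


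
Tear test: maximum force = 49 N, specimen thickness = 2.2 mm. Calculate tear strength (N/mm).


22.3 N/mm

Tear strength = force / thickness
Tear = 49 / 2.2 = 22.3 N/mm


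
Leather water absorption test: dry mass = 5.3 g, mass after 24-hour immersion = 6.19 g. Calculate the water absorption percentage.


16.8%

Water absorbed = 6.19 - 5.3 = 0.89 g
WA% = 0.89 / 5.3 x 100 = 16.8%


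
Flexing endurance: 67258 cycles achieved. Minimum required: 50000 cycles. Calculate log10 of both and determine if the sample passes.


Achieved: log10 = 4.83
Required: log10 = 4.70
Passes: Yes

log10(67258) = 4.83
log10(50000) = 4.70
Passes: Yes


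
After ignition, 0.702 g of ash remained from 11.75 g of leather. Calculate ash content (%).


5.97%

Ash% = 0.702 / 11.75 x 100
Ash% = 5.97%


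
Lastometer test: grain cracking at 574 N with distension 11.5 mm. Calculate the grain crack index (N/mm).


Grain crack index = force / distension
Index = 574 / 11.5 = 49.9 N/mm


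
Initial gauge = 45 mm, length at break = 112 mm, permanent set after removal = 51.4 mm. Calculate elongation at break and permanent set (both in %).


Elongation at break = (112 - 45) / 45 x 100 = 148.9%
Permanent set = (51.4 - 45) / 45 x 100 = 14.2%


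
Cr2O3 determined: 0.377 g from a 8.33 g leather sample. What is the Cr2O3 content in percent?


Cr2O3% = 0.377 / 8.33 x 100
Cr2O3% = 4.53%


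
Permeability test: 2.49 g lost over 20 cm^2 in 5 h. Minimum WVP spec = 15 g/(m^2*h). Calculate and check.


WVP = 249.00 g/(m^2*h)
Meets specification: Yes

WVP = 2.49 / (20 x 5) x 10000 = 249.00 g/(m^2*h)
Minimum: 15 g/(m^2*h)
Meets spec: Yes


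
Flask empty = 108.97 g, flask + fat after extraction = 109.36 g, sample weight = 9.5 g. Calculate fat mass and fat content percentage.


Fat mass = 0.39 g
Fat content = 4.1%

Fat mass = 109.36 - 108.97 = 0.39 g
Fat% = 0.39 / 9.5 x 100 = 4.1%


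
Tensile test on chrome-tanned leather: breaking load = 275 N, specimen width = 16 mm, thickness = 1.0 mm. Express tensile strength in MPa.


17.19 MPa

Cross-section = 16 x 1.0 = 16.0 mm^2
TS = 275 / 16.0 = 17.19 MPa
(1 N/mm^2 = 1 MPa)


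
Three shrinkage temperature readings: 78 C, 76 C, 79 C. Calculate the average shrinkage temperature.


77.7 C


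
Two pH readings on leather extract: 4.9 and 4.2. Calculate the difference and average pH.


Difference = |4.9 - 4.2| = 0.7
Average = (4.9 + 4.2) / 2 = 4.55


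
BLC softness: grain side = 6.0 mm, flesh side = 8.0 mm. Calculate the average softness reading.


Average = (6.0 + 8.0) / 2
Average = 7.00 mm


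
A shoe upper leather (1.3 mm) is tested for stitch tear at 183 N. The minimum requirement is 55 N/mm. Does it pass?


STS = 140.8 N/mm
Passes: Yes


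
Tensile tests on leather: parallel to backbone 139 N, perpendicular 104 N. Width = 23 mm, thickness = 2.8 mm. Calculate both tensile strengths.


Parallel = 2.16 N/mm^2
Perpendicular = 1.61 N/mm^2

Area = 23 x 2.8 = 64.4 mm^2
TS (parallel) = 139 / 64.4 = 2.16 N/mm^2
TS (perpendicular) = 104 / 64.4 = 1.61 N/mm^2


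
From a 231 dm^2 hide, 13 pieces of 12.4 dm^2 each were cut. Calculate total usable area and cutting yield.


Total usable = 13 x 12.4 = 161.2 dm^2
Yield = 161.2 / 231 x 100 = 69.8%


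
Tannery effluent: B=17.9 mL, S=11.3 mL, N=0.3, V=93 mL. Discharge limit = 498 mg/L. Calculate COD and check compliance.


COD = 170.3 mg/L
Compliant: Yes

COD = (17.9 - 11.3) x 0.3 x 8000 / 93 = 170.3 mg/L
Limit: 498 mg/L
Compliant: Yes


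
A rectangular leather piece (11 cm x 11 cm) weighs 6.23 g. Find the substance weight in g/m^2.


Area = 11 x 11 = 121 cm^2
SW = 6.23 / 121 x 10000 = 514.9 g/m^2


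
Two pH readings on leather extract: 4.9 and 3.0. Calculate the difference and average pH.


Difference = |4.9 - 3.0| = 1.9
Average = (4.9 + 3.0) / 2 = 3.95


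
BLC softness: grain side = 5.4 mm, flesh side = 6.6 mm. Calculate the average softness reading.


Average = (5.4 + 6.6) / 2
Average = 6.00 mm


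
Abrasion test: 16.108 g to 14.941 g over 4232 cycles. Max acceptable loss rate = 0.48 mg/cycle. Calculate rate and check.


Loss = 16.108 - 14.941 = 1.167 g
Rate = 1.167 g / 4232 cycles x 1000 = 0.276 mg/cycle
Max = 0.48 mg/cycle
Passes: Yes


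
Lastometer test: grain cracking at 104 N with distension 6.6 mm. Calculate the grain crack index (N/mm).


Grain crack index = force / distension
Index = 104 / 6.6 = 15.8 N/mm


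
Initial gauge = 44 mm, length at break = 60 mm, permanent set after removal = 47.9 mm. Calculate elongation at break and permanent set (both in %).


Elongation at break = (60 - 44) / 44 x 100 = 36.4%
Permanent set = (47.9 - 44) / 44 x 100 = 8.9%


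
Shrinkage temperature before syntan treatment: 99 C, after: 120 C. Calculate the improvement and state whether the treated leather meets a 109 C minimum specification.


Improvement = 120 - 99 = 21 C
Spec check: 120 C >= 109 C? Yes


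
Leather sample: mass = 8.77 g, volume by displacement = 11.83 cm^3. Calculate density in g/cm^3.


0.741 g/cm^3


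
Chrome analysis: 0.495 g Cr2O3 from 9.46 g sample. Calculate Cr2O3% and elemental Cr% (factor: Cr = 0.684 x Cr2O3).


Cr2O3% = 0.495 / 9.46 x 100 = 5.23%
Cr% = 5.23 x 0.684 = 3.58%


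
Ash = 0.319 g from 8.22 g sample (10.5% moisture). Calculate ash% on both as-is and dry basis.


As-is ash% = 0.319 / 8.22 x 100 = 3.88%
Dry mass = 8.22 x (100 - 10.5) / 100 = 7.3569 g
Dry-basis ash% = 0.319 / 7.3569 x 100 = 4.34%


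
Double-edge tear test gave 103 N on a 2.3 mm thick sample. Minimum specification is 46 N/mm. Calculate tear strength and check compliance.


Tear strength = 44.8 N/mm
Compliant: No


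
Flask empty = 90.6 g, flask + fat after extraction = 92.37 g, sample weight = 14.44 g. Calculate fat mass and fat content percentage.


Fat mass = 1.77 g
Fat content = 12.3%


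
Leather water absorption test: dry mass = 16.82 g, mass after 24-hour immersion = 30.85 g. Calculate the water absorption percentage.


Water absorbed = 30.85 - 16.82 = 14.03 g
WA% = 14.03 / 16.82 x 100 = 83.4%


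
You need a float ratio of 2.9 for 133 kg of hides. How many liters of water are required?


Water = hide weight x target ratio
Water = 133 x 2.9 = 385.7 L


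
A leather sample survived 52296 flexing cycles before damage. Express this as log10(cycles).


4.72

log10(52296) = 4.72


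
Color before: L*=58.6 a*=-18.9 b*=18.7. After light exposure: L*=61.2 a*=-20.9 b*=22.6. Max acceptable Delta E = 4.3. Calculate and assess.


Delta E = 5.10
Passes: No


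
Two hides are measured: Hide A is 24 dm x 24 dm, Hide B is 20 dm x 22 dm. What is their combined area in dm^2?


1016 dm^2

Hide A area = 24 x 24 = 576 dm^2
Hide B area = 20 x 22 = 440 dm^2
Total = 576 + 440 = 1016 dm^2


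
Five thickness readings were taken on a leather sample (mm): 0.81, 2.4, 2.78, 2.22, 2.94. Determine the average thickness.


2.23 mm

Sum = 0.81 + 2.4 + 2.78 + 2.22 + 2.94 = 11.15
Average = 11.15 / 5 = 2.23 mm


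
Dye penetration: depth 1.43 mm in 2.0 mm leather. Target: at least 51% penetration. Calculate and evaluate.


Penetration = 71.5%
Meets target: Yes

Penetration = 1.43 / 2.0 x 100 = 71.5%
Target: 51%
Meets target: Yes


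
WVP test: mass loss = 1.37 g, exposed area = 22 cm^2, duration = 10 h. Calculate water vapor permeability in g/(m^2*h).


62.27 g/(m^2*h)


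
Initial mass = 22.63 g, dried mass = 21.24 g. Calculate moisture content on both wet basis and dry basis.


Moisture lost = 22.63 - 21.24 = 1.39 g
Wet basis MC = 1.39 / 22.63 x 100 = 6.1%
Dry basis MC = 1.39 / 21.24 x 100 = 6.5%


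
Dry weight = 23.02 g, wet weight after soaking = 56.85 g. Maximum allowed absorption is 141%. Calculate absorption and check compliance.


WA = (56.85 - 23.02) / 23.02 x 100 = 147.0%
Maximum allowed: 141%
Compliant: No


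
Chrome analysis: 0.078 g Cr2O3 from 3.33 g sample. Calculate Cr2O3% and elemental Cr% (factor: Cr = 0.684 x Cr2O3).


Cr2O3 = 2.34%
Cr = 1.60%


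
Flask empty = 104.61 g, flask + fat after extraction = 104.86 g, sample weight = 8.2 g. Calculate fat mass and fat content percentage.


Fat mass = 104.86 - 104.61 = 0.25 g
Fat% = 0.25 / 8.2 x 100 = 3.0%


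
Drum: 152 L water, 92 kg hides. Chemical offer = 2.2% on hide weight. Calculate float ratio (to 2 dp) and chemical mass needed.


Float ratio = 152 / 92 = 1.65
Chemical = 92 x 2.2 / 100 = 2.024 kg


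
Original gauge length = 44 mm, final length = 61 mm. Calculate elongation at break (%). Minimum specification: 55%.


Elongation = 38.6%
Meets spec: No


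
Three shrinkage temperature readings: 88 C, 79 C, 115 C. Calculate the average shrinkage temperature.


Average = (88 + 79 + 115) / 3
Average = 282 / 3 = 94.0 C


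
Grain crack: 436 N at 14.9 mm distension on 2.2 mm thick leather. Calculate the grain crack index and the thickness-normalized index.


Crack index = 29.3 N/mm
Normalized index = 13.3 N/mm per mm


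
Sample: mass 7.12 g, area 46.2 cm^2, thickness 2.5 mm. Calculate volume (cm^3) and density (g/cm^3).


Thickness in cm = 2.5 / 10 = 0.25 cm
Volume = 46.2 x 0.25 = 11.550 cm^3
Density = 7.12 / 11.550 = 0.616 g/cm^3


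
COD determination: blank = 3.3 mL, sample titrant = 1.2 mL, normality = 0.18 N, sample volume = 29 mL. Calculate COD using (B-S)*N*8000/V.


104.3 mg/L

COD = (3.3 - 1.2) x 0.18 x 8000 / 29
COD = 2.1 x 0.18 x 8000 / 29
COD = 104.3 mg/L


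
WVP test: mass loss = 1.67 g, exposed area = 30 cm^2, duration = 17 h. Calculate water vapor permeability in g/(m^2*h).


32.75 g/(m^2*h)

WVP = mass_loss / (area x time) x 10000
WVP = 1.67 / (30 x 17) x 10000
WVP = 1.67 / 510 x 10000 = 32.75 g/(m^2*h)


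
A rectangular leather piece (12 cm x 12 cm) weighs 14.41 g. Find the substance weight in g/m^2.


Area = 12 x 12 = 144 cm^2
SW = 14.41 / 144 x 10000 = 1000.7 g/m^2


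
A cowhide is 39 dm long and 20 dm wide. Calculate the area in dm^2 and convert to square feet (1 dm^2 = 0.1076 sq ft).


Area = 39 x 20 = 780 dm^2
Conversion: 780 x 0.1076 = 83.93 sq ft


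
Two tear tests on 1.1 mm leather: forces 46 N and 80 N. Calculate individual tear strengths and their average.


Tear 1 = 41.8 N/mm
Tear 2 = 72.7 N/mm
Average = 57.3 N/mm

Tear 1 = 46 / 1.1 = 41.8 N/mm
Tear 2 = 80 / 1.1 = 72.7 N/mm
Average = (41.8 + 72.7) / 2 = 57.3 N/mm


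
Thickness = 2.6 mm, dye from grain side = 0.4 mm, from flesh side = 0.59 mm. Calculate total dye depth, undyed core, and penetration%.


Total dyed = 0.4 + 0.59 = 0.99 mm
Undyed core = 2.6 - 0.99 = 1.61 mm
Penetration = 0.99 / 2.6 x 100 = 38.1%


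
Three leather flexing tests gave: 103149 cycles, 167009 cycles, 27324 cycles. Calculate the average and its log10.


Average = (103149 + 167009 + 27324) / 3 = 99161 cycles
log10(99161) = 5.00


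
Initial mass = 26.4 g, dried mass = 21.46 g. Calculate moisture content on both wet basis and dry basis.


Moisture lost = 26.4 - 21.46 = 4.94 g
Wet basis MC = 4.94 / 26.4 x 100 = 18.7%
Dry basis MC = 4.94 / 21.46 x 100 = 23.0%


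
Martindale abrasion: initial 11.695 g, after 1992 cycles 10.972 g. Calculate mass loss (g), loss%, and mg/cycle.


Mass loss = 0.723 g
Loss = 6.18%
Rate = 0.363 mg/cycle

Loss = 11.695 - 10.972 = 0.723 g
Loss% = 0.723 / 11.695 x 100 = 6.18%
Rate = 0.723 / 1992 x 1000 = 0.363 mg/cycle


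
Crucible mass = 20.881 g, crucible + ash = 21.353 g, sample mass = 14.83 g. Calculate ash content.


Ash mass = 0.472 g
Ash content = 3.18%

Ash mass = 21.353 - 20.881 = 0.472 g
Ash% = 0.472 / 14.83 x 100 = 3.18%


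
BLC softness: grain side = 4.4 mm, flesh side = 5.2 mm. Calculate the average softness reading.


4.80 mm

Average = (4.4 + 5.2) / 2
Average = 4.80 mm


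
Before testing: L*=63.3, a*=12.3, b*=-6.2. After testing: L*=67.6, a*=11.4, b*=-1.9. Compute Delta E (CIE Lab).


dL = 67.6 - 63.3 = 4.3
da = 11.4 - 12.3 = -0.9
db = -1.9 - (-6.2) = 4.3
dE = sqrt((4.3)^2 + (-0.9)^2 + (4.3)^2) = 6.15


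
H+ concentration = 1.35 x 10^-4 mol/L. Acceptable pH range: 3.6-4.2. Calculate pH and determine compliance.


pH = 3.87
Compliant: Yes


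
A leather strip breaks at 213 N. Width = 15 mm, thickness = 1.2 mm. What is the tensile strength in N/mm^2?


Cross-sectional area = 15 x 1.2 = 18.0 mm^2
Tensile strength = 213 / 18.0 = 11.83 N/mm^2


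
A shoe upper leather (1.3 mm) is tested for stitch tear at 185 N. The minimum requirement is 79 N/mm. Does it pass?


STS = 142.3 N/mm
Passes: Yes

STS = 185 / 1.3 = 142.3 N/mm
Minimum required: 79 N/mm
Passes: Yes


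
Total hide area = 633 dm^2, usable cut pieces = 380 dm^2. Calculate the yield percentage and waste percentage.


Yield = 60.0%
Waste = 40.0%


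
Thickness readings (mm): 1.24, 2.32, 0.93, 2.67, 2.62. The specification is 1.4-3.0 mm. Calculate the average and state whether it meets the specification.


Average = 1.96 mm
Within specification: Yes

Sum = 9.78
Average = 9.78 / 5 = 1.96 mm
Specification range: 1.4 to 3.0 mm
Within spec: Yes


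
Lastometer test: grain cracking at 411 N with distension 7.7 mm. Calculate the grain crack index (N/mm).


53.4 N/mm

Grain crack index = force / distension
Index = 411 / 7.7 = 53.4 N/mm


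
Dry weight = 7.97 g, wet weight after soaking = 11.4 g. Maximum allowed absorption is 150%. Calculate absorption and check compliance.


WA = (11.4 - 7.97) / 7.97 x 100 = 43.0%
Maximum allowed: 150%
Compliant: Yes


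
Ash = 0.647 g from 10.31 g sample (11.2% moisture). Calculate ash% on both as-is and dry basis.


As-is ash = 6.28%
Dry-basis ash = 7.07%

As-is ash% = 0.647 / 10.31 x 100 = 6.28%
Dry mass = 10.31 x (100 - 11.2) / 100 = 9.15528 g
Dry-basis ash% = 0.647 / 9.15528 x 100 = 7.07%


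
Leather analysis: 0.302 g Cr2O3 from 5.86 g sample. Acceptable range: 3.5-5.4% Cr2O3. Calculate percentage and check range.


Cr2O3% = 0.302 / 5.86 x 100 = 5.15%
Acceptable range: 3.5 to 5.4%
Within range: Yes


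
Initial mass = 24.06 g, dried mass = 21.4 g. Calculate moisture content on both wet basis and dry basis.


Wet basis = 11.1%
Dry basis = 12.4%

Moisture lost = 24.06 - 21.4 = 2.66 g
Wet basis MC = 2.66 / 24.06 x 100 = 11.1%
Dry basis MC = 2.66 / 21.4 x 100 = 12.4%


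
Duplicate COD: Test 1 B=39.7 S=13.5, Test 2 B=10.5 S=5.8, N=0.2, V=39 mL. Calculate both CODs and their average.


COD1 = (39.7 - 13.5) x 0.2 x 8000 / 39 = 1074.9 mg/L
COD2 = (10.5 - 5.8) x 0.2 x 8000 / 39 = 192.8 mg/L
Average = (1074.9 + 192.8) / 2 = 633.9 mg/L


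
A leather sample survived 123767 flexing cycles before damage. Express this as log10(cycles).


log10(123767) = 5.09


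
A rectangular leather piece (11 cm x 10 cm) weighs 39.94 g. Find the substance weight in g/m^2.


3630.9 g/m^2

Area = 11 x 10 = 110 cm^2
SW = 39.94 / 110 x 10000 = 3630.9 g/m^2


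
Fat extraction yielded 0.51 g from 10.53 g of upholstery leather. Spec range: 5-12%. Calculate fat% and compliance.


Fat% = 0.51 / 10.53 x 100 = 4.8%
Spec range: 5-12%
Compliant: No


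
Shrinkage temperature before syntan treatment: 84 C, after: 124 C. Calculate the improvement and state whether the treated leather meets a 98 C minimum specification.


Improvement = 40 C
Meets 98 C spec: Yes


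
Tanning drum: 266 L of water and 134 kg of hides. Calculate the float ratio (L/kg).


2.0


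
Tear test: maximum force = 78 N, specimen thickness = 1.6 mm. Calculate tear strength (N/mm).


Tear strength = force / thickness
Tear = 78 / 1.6 = 48.8 N/mm


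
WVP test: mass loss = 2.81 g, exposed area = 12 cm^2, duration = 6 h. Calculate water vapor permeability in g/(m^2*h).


390.28 g/(m^2*h)


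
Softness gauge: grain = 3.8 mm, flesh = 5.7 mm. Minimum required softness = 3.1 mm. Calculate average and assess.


Average softness = 4.75 mm
Meets requirement: Yes

Average = (3.8 + 5.7) / 2 = 4.75 mm
Minimum = 3.1 mm
Meets requirement: Yes


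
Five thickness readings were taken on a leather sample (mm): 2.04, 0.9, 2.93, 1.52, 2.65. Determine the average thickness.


Sum = 2.04 + 0.9 + 2.93 + 1.52 + 2.65 = 10.04
Average = 10.04 / 5 = 2.01 mm


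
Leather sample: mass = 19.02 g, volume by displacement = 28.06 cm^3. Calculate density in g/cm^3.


0.678 g/cm^3

Density = mass / volume
Density = 19.02 / 28.06 = 0.678 g/cm^3


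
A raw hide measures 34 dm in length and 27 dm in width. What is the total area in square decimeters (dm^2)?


918 dm^2


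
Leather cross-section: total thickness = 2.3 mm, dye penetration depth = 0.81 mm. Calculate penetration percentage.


35.2%

Penetration% = 0.81 / 2.3 x 100
Penetration = 35.2%


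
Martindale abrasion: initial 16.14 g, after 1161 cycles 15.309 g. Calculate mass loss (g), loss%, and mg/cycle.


Mass loss = 0.831 g
Loss = 5.15%
Rate = 0.716 mg/cycle

Loss = 16.14 - 15.309 = 0.831 g
Loss% = 0.831 / 16.14 x 100 = 5.15%
Rate = 0.831 / 1161 x 1000 = 0.716 mg/cycle


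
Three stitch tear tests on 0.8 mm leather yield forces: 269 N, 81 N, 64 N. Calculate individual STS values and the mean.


STS1 = 336.3 N/mm
STS2 = 101.3 N/mm
STS3 = 80.0 N/mm
Mean = 172.5 N/mm

STS1 = 269 / 0.8 = 336.3 N/mm
STS2 = 81 / 0.8 = 101.3 N/mm
STS3 = 64 / 0.8 = 80.0 N/mm
Mean = (336.3 + 101.3 + 80.0) / 3 = 172.5 N/mm


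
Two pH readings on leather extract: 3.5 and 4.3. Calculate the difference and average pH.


Difference = 0.8
Average pH = 3.90

Difference = |3.5 - 4.3| = 0.8
Average = (3.5 + 4.3) / 2 = 3.90


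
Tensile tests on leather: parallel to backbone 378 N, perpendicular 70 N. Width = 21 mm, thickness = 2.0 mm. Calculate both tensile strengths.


Area = 21 x 2.0 = 42.0 mm^2
TS (parallel) = 378 / 42.0 = 9.00 N/mm^2
TS (perpendicular) = 70 / 42.0 = 1.67 N/mm^2


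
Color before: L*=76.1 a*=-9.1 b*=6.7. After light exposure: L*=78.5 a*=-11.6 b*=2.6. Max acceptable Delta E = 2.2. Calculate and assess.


dL = 2.4, da = -2.5, db = -4.1
dE = sqrt((2.4)^2 + (-2.5)^2 + (-4.1)^2) = 5.37
Max = 2.2
Passes: No


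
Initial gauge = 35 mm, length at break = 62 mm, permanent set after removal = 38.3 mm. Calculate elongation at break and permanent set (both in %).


Elongation at break = (62 - 35) / 35 x 100 = 77.1%
Permanent set = (38.3 - 35) / 35 x 100 = 9.4%


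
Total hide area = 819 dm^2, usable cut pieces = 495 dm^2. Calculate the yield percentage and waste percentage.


Yield = 495 / 819 x 100 = 60.4%
Waste = 819 - 495 = 324 dm^2
Waste% = 100 - 60.4 = 39.6%


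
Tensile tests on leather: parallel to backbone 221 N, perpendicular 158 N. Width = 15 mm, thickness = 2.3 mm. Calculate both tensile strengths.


Area = 15 x 2.3 = 34.5 mm^2
TS (parallel) = 221 / 34.5 = 6.41 N/mm^2
TS (perpendicular) = 158 / 34.5 = 4.58 N/mm^2


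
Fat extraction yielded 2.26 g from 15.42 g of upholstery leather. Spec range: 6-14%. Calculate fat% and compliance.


Fat content = 14.7%
Compliant: No

Fat% = 2.26 / 15.42 x 100 = 14.7%
Spec range: 6-14%
Compliant: No


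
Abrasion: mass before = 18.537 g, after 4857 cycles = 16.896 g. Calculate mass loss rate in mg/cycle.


0.338 mg/cycle


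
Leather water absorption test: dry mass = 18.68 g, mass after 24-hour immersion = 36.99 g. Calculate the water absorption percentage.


Water absorbed = 36.99 - 18.68 = 18.31 g
WA% = 18.31 / 18.68 x 100 = 98.0%


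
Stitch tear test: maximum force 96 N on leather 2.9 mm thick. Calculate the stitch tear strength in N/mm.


33.1 N/mm


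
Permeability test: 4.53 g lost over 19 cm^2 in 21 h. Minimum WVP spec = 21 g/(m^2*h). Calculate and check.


WVP = 4.53 / (19 x 21) x 10000 = 113.53 g/(m^2*h)
Minimum: 21 g/(m^2*h)
Meets spec: Yes


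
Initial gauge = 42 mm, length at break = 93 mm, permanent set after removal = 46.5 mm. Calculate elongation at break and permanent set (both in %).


Elongation at break = 121.4%
Permanent set = 10.7%

Elongation at break = (93 - 42) / 42 x 100 = 121.4%
Permanent set = (46.5 - 42) / 42 x 100 = 10.7%


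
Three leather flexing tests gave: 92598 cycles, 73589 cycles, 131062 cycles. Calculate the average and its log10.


Average = 99083 cycles
log10 = 5.00


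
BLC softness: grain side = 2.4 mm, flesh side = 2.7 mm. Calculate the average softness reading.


Average = (2.4 + 2.7) / 2
Average = 2.55 mm


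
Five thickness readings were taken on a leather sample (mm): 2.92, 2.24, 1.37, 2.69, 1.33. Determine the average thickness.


2.11 mm

Sum = 2.92 + 2.24 + 1.37 + 2.69 + 1.33 = 10.55
Average = 10.55 / 5 = 2.11 mm


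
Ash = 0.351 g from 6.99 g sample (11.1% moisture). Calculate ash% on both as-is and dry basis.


As-is ash% = 0.351 / 6.99 x 100 = 5.02%
Dry mass = 6.99 x (100 - 11.1) / 100 = 6.21411 g
Dry-basis ash% = 0.351 / 6.21411 x 100 = 5.65%


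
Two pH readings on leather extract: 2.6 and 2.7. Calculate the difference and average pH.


Difference = |2.6 - 2.7| = 0.1
Average = (2.6 + 2.7) / 2 = 2.65


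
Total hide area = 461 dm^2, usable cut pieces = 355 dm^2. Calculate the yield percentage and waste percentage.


Yield = 77.0%
Waste = 23.0%

Yield = 355 / 461 x 100 = 77.0%
Waste = 461 - 355 = 106 dm^2
Waste% = 100 - 77.0 = 23.0%


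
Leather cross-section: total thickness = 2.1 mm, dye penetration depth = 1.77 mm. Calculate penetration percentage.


Penetration% = 1.77 / 2.1 x 100
Penetration = 84.3%


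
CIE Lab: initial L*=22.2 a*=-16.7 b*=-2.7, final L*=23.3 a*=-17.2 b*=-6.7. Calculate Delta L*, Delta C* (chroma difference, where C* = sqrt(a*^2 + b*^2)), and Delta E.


Delta L* = 23.3 - 22.2 = 1.1
C1* = sqrt((-16.7)^2 + (-2.7)^2) = 16.917
C2* = sqrt((-17.2)^2 + (-6.7)^2) = 18.459
Delta C* = 18.459 - 16.917 = 1.54
Delta E = sqrt((1.1)^2 + (-0.5)^2 + (-4.0)^2) = 4.18


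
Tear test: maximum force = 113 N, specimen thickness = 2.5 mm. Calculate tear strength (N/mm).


45.2 N/mm

Tear strength = force / thickness
Tear = 113 / 2.5 = 45.2 N/mm


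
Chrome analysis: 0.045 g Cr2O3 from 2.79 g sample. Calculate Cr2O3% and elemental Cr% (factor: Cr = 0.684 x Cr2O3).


Cr2O3 = 1.61%
Cr = 1.10%

Cr2O3% = 0.045 / 2.79 x 100 = 1.61%
Cr% = 1.61 x 0.684 = 1.10%


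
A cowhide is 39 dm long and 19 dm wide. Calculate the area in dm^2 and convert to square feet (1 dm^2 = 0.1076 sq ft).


Area = 39 x 19 = 741 dm^2
Conversion: 741 x 0.1076 = 79.73 sq ft


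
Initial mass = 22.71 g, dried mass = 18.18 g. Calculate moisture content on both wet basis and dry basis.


Moisture lost = 22.71 - 18.18 = 4.53 g
Wet basis MC = 4.53 / 22.71 x 100 = 19.9%
Dry basis MC = 4.53 / 18.18 x 100 = 24.9%


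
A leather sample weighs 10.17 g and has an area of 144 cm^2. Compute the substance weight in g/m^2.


706.3 g/m^2


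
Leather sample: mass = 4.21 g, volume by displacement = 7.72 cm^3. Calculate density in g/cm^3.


Density = mass / volume
Density = 4.21 / 7.72 = 0.545 g/cm^3


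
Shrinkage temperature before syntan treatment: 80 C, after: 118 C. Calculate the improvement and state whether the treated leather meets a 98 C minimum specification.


Improvement = 38 C
Meets 98 C spec: Yes

Improvement = 118 - 80 = 38 C
Spec check: 118 C >= 98 C? Yes


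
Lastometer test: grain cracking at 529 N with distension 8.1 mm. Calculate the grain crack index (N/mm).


65.3 N/mm

Grain crack index = force / distension
Index = 529 / 8.1 = 65.3 N/mm


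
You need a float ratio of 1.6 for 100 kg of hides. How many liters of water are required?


Water = hide weight x target ratio
Water = 100 x 1.6 = 160.0 L


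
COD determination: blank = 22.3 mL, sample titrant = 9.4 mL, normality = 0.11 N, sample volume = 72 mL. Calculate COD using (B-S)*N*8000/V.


157.7 mg/L

COD = (22.3 - 9.4) x 0.11 x 8000 / 72
COD = 12.9 x 0.11 x 8000 / 72
COD = 157.7 mg/L


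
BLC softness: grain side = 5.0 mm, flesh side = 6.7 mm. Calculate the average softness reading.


Average = (5.0 + 6.7) / 2
Average = 5.85 mm


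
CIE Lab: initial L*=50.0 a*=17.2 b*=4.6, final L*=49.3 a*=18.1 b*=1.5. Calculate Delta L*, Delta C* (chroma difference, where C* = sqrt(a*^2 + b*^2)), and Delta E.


Delta L* = -0.7
Delta C* = 0.36
Delta E = 3.30

Delta L* = 49.3 - 50.0 = -0.7
C1* = sqrt((17.2)^2 + (4.6)^2) = 17.804
C2* = sqrt((18.1)^2 + (1.5)^2) = 18.162
Delta C* = 18.162 - 17.804 = 0.36
Delta E = sqrt((-0.7)^2 + (0.9)^2 + (-3.1)^2) = 3.30


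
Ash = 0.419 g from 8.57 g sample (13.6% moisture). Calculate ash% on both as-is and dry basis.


As-is ash = 4.89%
Dry-basis ash = 5.66%

As-is ash% = 0.419 / 8.57 x 100 = 4.89%
Dry mass = 8.57 x (100 - 13.6) / 100 = 7.40448 g
Dry-basis ash% = 0.419 / 7.40448 x 100 = 5.66%


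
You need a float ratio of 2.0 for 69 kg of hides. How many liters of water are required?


Water = hide weight x target ratio
Water = 69 x 2.0 = 138.0 L


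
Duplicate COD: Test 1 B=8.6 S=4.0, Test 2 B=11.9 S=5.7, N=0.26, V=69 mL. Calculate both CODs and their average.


COD1 = 138.7 mg/L
COD2 = 186.9 mg/L
Average = 162.8 mg/L

COD1 = (8.6 - 4.0) x 0.26 x 8000 / 69 = 138.7 mg/L
COD2 = (11.9 - 5.7) x 0.26 x 8000 / 69 = 186.9 mg/L
Average = (138.7 + 186.9) / 2 = 162.8 mg/L


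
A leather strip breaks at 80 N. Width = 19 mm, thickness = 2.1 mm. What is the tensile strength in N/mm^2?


2.01 N/mm^2


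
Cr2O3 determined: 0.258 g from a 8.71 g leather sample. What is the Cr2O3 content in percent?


2.96%

Cr2O3% = 0.258 / 8.71 x 100
Cr2O3% = 2.96%


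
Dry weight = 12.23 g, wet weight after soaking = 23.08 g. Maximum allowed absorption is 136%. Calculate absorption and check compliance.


Absorption = 88.7%
Compliant: Yes


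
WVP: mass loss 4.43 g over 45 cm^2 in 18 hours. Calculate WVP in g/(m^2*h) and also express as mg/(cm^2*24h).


WVP = 4.43 / (45 x 18) x 10000 = 54.69 g/(m^2*h)
Mass loss in mg = 4.43 x 1000 = 4430 mg
Per cm^2 per 24h in mg: 4430 x 24 / (45 x 18) = 106320 / 810 = 131.26 mg/(cm^2*24h)


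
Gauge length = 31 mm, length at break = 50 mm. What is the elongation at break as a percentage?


Extension = 50 - 31 = 19 mm
Elongation = 19 / 31 x 100 = 61.3%


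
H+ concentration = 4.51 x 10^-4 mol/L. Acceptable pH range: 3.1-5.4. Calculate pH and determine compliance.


pH = -log10(4.51 x 10^-4) = 3.35
Range: 3.1 to 5.4
Compliant: Yes


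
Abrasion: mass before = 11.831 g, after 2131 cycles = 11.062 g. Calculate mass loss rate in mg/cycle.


0.361 mg/cycle

Mass loss = 11.831 - 11.062 = 0.769 g
Rate = 0.769 / 2131 x 1000 = 0.361 mg/cycle


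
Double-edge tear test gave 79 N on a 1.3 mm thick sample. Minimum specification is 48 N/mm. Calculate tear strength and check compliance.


Tear strength = 79 / 1.3 = 60.8 N/mm
Required minimum = 48 N/mm
Compliant: Yes


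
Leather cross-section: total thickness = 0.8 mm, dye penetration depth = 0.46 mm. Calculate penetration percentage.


Penetration% = 0.46 / 0.8 x 100
Penetration = 57.5%


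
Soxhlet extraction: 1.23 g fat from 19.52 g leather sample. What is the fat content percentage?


Fat content = 1.23 / 19.52 x 100
Fat = 6.3%


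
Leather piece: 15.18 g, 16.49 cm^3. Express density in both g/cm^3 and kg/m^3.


Density = 15.18 / 16.49 = 0.921 g/cm^3
Convert: 0.921 x 1000 = 921 kg/m^3


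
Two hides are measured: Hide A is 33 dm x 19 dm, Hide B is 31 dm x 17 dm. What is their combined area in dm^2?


1154 dm^2


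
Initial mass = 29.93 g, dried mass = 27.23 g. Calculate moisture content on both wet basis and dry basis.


Moisture lost = 29.93 - 27.23 = 2.70 g
Wet basis MC = 2.70 / 29.93 x 100 = 9.0%
Dry basis MC = 2.70 / 27.23 x 100 = 9.9%


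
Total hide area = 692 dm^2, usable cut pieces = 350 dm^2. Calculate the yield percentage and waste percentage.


Yield = 350 / 692 x 100 = 50.6%
Waste = 692 - 350 = 342 dm^2
Waste% = 100 - 50.6 = 49.4%


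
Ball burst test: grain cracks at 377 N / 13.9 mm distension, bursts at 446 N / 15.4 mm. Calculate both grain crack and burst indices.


Crack index = 377 / 13.9 = 27.1 N/mm
Burst index = 446 / 15.4 = 29.0 N/mm


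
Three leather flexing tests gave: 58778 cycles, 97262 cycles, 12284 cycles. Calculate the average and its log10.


Average = 56108 cycles
log10 = 4.75

Average = (58778 + 97262 + 12284) / 3 = 56108 cycles
log10(56108) = 4.75


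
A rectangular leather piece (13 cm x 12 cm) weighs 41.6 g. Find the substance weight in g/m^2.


2666.7 g/m^2


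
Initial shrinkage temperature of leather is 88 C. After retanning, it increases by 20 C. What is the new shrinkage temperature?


New Ts = 88 + 20 = 108 C


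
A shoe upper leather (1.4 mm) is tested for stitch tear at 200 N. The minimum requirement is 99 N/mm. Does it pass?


STS = 200 / 1.4 = 142.9 N/mm
Minimum required: 99 N/mm
Passes: Yes


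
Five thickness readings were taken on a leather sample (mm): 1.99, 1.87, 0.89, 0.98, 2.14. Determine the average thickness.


Sum = 1.99 + 1.87 + 0.89 + 0.98 + 2.14 = 7.87
Average = 7.87 / 5 = 1.57 mm


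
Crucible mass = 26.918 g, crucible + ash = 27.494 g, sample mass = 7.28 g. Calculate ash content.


Ash mass = 0.576 g
Ash content = 7.91%


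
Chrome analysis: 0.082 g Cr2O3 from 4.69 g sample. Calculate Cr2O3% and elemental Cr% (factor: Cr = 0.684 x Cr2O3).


Cr2O3 = 1.75%
Cr = 1.20%

Cr2O3% = 0.082 / 4.69 x 100 = 1.75%
Cr% = 1.75 x 0.684 = 1.20%


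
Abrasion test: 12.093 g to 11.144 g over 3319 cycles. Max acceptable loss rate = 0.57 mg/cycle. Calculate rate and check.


Loss = 12.093 - 11.144 = 0.949 g
Rate = 0.949 g / 3319 cycles x 1000 = 0.286 mg/cycle
Max = 0.57 mg/cycle
Passes: Yes


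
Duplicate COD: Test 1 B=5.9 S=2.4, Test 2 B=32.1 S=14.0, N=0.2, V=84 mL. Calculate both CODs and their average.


COD1 = (5.9 - 2.4) x 0.2 x 8000 / 84 = 66.7 mg/L
COD2 = (32.1 - 14.0) x 0.2 x 8000 / 84 = 344.8 mg/L
Average = (66.7 + 344.8) / 2 = 205.8 mg/L


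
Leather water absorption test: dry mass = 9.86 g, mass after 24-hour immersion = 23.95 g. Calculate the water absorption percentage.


142.9%

Water absorbed = 23.95 - 9.86 = 14.09 g
WA% = 14.09 / 9.86 x 100 = 142.9%


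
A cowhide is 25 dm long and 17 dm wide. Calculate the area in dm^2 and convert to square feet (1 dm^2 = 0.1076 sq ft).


Area = 25 x 17 = 425 dm^2
Conversion: 425 x 0.1076 = 45.73 sq ft


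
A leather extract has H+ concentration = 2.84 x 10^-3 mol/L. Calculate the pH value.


pH = 2.55


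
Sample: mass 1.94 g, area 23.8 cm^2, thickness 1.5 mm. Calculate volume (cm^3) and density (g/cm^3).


Volume = 3.570 cm^3
Density = 0.543 g/cm^3

Thickness in cm = 1.5 / 10 = 0.15 cm
Volume = 23.8 x 0.15 = 3.570 cm^3
Density = 1.94 / 3.570 = 0.543 g/cm^3


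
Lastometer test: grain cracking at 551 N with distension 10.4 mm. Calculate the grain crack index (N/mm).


Grain crack index = force / distension
Index = 551 / 10.4 = 53.0 N/mm


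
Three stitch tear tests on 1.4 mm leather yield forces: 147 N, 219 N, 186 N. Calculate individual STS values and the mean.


STS1 = 105.0 N/mm
STS2 = 156.4 N/mm
STS3 = 132.9 N/mm
Mean = 131.4 N/mm

STS1 = 147 / 1.4 = 105.0 N/mm
STS2 = 219 / 1.4 = 156.4 N/mm
STS3 = 186 / 1.4 = 132.9 N/mm
Mean = (105.0 + 156.4 + 132.9) / 3 = 131.4 N/mm


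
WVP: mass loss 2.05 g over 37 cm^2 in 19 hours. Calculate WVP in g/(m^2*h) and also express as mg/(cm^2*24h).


WVP = 29.16 g/(m^2*h)
Daily rate = 69.99 mg/(cm^2*24h)

WVP = 2.05 / (37 x 19) x 10000 = 29.16 g/(m^2*h)
Mass loss in mg = 2.05 x 1000 = 2050 mg
Per cm^2 per 24h in mg: 2050 x 24 / (37 x 19) = 49200 / 703 = 69.99 mg/(cm^2*24h)


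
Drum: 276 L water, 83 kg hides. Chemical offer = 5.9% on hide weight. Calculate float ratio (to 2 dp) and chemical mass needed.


Float ratio = 3.33
Chemical needed = 4.897 kg

Float ratio = 276 / 83 = 3.33
Chemical = 83 x 5.9 / 100 = 4.897 kg


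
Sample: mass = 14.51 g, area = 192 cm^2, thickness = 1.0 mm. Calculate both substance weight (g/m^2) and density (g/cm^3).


SW = 14.51 / 192 x 10000 = 755.7 g/m^2
Volume = 192 x 1.0 / 10 = 19.20 cm^3
Density = 14.51 / 19.20 = 0.756 g/cm^3


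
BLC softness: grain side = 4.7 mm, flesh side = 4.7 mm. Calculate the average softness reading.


Average = (4.7 + 4.7) / 2
Average = 4.70 mm


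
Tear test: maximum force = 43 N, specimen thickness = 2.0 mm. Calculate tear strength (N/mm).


21.5 N/mm


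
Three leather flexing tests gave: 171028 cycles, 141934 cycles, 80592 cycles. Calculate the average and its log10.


Average = 131185 cycles
log10 = 5.12


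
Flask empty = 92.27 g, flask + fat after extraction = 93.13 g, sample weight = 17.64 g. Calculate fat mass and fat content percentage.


Fat mass = 93.13 - 92.27 = 0.86 g
Fat% = 0.86 / 17.64 x 100 = 4.9%


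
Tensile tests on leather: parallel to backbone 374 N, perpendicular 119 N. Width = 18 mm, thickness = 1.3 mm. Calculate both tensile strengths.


Area = 18 x 1.3 = 23.4 mm^2
TS (parallel) = 374 / 23.4 = 15.98 N/mm^2
TS (perpendicular) = 119 / 23.4 = 5.09 N/mm^2


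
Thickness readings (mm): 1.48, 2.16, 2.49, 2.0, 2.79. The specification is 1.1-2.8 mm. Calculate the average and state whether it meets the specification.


Sum = 10.92
Average = 10.92 / 5 = 2.18 mm
Specification range: 1.1 to 2.8 mm
Within spec: Yes


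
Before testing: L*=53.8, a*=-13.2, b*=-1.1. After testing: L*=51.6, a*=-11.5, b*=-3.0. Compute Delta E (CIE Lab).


Delta E = 3.37


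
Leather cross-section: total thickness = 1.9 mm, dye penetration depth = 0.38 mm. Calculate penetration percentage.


Penetration% = 0.38 / 1.9 x 100
Penetration = 20.0%


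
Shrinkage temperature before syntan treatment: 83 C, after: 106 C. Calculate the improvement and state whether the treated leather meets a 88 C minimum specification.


Improvement = 23 C
Meets 88 C spec: Yes

Improvement = 106 - 83 = 23 C
Spec check: 106 C >= 88 C? Yes


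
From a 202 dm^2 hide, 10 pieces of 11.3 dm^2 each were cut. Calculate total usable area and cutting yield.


Usable area = 113.0 dm^2
Yield = 55.9%

Total usable = 10 x 11.3 = 113.0 dm^2
Yield = 113.0 / 202 x 100 = 55.9%


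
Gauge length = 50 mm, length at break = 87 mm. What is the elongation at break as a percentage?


74.0%

Extension = 87 - 50 = 37 mm
Elongation = 37 / 50 x 100 = 74.0%


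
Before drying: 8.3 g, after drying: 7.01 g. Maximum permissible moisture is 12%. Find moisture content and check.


MC = (8.3 - 7.01) / 8.3 x 100 = 15.5%
Maximum: 12%
Acceptable: No


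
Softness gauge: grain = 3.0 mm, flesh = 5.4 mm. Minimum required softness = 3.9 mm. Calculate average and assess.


Average softness = 4.20 mm
Meets requirement: Yes


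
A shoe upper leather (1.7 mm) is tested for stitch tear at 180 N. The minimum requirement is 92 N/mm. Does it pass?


STS = 105.9 N/mm
Passes: Yes

STS = 180 / 1.7 = 105.9 N/mm
Minimum required: 92 N/mm
Passes: Yes


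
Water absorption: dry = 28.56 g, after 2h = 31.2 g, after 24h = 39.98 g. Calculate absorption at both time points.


WA (2h) = (31.2 - 28.56) / 28.56 x 100 = 9.2%
WA (24h) = (39.98 - 28.56) / 28.56 x 100 = 40.0%


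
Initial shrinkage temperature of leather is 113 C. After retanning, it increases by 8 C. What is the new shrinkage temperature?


New Ts = 113 + 8 = 121 C


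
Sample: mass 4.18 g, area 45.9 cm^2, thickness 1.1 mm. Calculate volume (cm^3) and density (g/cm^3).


Thickness in cm = 1.1 / 10 = 0.11 cm
Volume = 45.9 x 0.11 = 5.049 cm^3
Density = 4.18 / 5.049 = 0.828 g/cm^3


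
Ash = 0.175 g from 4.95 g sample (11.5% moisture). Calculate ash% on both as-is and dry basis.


As-is ash% = 0.175 / 4.95 x 100 = 3.54%
Dry mass = 4.95 x (100 - 11.5) / 100 = 4.38075 g
Dry-basis ash% = 0.175 / 4.38075 x 100 = 3.99%


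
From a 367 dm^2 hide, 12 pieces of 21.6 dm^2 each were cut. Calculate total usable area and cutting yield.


Usable area = 259.2 dm^2
Yield = 70.6%

Total usable = 12 x 21.6 = 259.2 dm^2
Yield = 259.2 / 367 x 100 = 70.6%


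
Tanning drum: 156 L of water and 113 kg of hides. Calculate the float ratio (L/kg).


Float ratio = water / hide weight
Ratio = 156 / 113 = 1.4


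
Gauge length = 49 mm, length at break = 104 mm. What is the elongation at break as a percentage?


Extension = 104 - 49 = 55 mm
Elongation = 55 / 49 x 100 = 112.2%


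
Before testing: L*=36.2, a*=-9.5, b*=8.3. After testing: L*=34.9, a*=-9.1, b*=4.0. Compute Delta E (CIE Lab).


dL = 34.9 - 36.2 = -1.3
da = -9.1 - (-9.5) = 0.4
db = 4.0 - 8.3 = -4.3
dE = sqrt((-1.3)^2 + (0.4)^2 + (-4.3)^2) = 4.51


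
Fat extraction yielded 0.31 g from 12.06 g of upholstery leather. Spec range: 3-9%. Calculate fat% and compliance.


Fat% = 0.31 / 12.06 x 100 = 2.6%
Spec range: 3-9%
Compliant: No


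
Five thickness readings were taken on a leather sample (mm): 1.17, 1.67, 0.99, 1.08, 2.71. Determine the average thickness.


1.52 mm

Sum = 1.17 + 1.67 + 0.99 + 1.08 + 2.71 = 7.62
Average = 7.62 / 5 = 1.52 mm


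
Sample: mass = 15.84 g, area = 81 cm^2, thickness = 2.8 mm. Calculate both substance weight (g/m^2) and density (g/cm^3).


Substance weight = 1955.6 g/m^2
Density = 0.698 g/cm^3


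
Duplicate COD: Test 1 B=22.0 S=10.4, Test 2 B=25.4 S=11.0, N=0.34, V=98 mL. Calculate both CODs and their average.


COD1 = 322.0 mg/L
COD2 = 399.7 mg/L
Average = 360.9 mg/L

COD1 = (22.0 - 10.4) x 0.34 x 8000 / 98 = 322.0 mg/L
COD2 = (25.4 - 11.0) x 0.34 x 8000 / 98 = 399.7 mg/L
Average = (322.0 + 399.7) / 2 = 360.9 mg/L


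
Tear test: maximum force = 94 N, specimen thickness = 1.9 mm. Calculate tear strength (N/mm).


Tear strength = force / thickness
Tear = 94 / 1.9 = 49.5 N/mm


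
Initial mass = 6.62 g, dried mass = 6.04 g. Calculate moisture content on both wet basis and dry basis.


Moisture lost = 6.62 - 6.04 = 0.58 g
Wet basis MC = 0.58 / 6.62 x 100 = 8.8%
Dry basis MC = 0.58 / 6.04 x 100 = 9.6%


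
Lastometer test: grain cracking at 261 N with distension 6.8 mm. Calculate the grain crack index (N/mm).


Grain crack index = force / distension
Index = 261 / 6.8 = 38.4 N/mm
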